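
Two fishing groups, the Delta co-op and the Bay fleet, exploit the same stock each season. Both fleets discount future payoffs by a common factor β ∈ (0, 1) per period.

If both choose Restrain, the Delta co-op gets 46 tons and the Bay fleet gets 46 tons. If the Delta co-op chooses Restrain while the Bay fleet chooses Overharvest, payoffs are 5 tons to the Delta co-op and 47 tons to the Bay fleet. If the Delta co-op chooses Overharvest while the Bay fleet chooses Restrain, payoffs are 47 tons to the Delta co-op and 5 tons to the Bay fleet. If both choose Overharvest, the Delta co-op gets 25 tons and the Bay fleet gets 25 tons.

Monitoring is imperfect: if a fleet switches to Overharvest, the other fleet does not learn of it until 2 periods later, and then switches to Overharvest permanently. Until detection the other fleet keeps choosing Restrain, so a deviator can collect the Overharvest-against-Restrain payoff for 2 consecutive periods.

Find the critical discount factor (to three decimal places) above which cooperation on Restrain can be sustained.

0.213

Deviating for the 2 undetected periods gains 47−46 = 1 per period over cooperation, then loses 46−25 = 21 per period forever once punishment starts.
Gain: 1(1 + β + … + β^1); loss: 21·β^2/(1−β).
No profitable deviation ⇔ 1(1−β^2) ≤ 21·β^2, i.e. β^2 ≥ 1/(1+21) = 1/22.
Hence β ≥ (1/22)^(1/2) ≈ 0.213.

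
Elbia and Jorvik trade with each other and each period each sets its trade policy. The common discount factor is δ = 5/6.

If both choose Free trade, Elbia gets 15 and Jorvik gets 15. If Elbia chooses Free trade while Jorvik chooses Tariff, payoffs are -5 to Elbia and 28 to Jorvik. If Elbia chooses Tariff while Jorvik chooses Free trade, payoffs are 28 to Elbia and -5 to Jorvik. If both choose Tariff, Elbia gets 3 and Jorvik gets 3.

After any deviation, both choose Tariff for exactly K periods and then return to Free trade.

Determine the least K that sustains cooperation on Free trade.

IC: δ(1−δ^K)/(1−δ) ≥ (28−15)/(15−3) = 13/12.
With δ = 5/6: need 1 − δ^K ≥ 13/12·(1−5/6)/(5/6), i.e. δ^K ≤ 0.7833.
Since (5/6)^1 = 0.8333 and (5/6)^2 = 0.6944, the smallest such K is 2.

2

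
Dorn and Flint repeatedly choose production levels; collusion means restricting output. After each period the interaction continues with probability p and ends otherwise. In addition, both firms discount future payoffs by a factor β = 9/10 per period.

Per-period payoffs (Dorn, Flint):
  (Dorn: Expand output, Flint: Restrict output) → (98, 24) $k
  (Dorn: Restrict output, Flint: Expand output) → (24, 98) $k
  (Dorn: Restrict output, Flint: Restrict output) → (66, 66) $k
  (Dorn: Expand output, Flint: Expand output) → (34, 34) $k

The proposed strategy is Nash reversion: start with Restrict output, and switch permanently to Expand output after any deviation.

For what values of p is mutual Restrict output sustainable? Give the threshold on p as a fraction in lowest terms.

With continuation probability p and discount β, the effective per-period discount factor is βp.
Grim-trigger IC: βp ≥ (98−66)/(98−34) = 1/2.
So p ≥ (1/2)/(9/10) = 5/9.

5/9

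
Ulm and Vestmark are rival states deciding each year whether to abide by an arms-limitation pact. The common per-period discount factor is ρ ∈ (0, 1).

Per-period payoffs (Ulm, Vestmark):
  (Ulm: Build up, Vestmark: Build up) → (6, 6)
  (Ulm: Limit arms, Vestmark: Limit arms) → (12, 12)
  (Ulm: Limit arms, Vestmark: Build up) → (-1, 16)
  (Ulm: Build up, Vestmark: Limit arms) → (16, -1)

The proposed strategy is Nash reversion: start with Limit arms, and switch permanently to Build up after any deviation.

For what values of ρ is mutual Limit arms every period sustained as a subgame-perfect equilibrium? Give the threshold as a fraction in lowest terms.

2/5

12/(1−ρ) ≥ 16 + 6ρ/(1−ρ)
12 ≥ 16 − 10ρ
ρ ≥ 4/10 = 2/5.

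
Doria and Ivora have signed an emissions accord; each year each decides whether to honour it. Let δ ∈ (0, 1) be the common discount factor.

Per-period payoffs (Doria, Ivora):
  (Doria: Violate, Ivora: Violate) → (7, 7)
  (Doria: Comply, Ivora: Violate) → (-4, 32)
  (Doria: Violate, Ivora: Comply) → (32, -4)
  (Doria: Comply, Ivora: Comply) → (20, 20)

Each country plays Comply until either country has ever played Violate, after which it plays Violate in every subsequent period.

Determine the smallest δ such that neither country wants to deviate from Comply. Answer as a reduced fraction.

Cooperation forever yields 20 each period: 20/(1−δ).
Deviating yields 32 once, then 7 forever: 32 + 7δ/(1−δ).
No profitable deviation requires 20/(1−δ) ≥ 32 + 7δ/(1−δ).
Multiplying by (1−δ): 20 ≥ 32(1−δ) + 7δ = 32 − 25δ.
So 25δ ≥ 12, i.e. δ ≥ 12/25.

12/25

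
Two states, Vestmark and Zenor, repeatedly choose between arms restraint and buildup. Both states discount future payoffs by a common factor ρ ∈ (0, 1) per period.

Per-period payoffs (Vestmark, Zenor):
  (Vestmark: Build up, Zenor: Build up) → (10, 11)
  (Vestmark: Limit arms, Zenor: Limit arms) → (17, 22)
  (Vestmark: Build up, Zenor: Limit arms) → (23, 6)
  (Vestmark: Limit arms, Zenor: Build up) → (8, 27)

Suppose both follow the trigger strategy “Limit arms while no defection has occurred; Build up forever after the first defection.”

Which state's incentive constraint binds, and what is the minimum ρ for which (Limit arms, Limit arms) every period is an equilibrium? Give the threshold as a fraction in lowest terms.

Vestmark; ρ ≥ 6/13

Vestmark: cooperation gives 17 each period; deviation gives 23 once then 10 forever.
  17/(1−ρ) ≥ 23 + 10ρ/(1−ρ) ⇒ ρ ≥ 6/13.
Zenor: cooperation gives 22 each period; deviation gives 27 once then 11 forever.
  ρ ≥ 5/16.
Both must hold, so the binding constraint is Vestmark's: ρ ≥ 6/13.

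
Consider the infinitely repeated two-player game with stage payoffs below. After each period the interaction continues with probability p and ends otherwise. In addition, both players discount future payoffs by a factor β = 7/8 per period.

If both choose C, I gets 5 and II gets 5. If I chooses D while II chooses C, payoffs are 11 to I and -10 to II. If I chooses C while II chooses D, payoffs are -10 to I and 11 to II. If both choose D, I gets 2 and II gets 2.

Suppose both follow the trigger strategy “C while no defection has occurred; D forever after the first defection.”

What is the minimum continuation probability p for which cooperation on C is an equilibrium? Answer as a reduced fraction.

16/21

Expected continuation weight on next period's payoff is β·p = 7/8·p, which plays the role of the discount factor.
Cooperation requires 7/8·p ≥ (11−5)/(11−2) = 2/3, hence p ≥ 16/21.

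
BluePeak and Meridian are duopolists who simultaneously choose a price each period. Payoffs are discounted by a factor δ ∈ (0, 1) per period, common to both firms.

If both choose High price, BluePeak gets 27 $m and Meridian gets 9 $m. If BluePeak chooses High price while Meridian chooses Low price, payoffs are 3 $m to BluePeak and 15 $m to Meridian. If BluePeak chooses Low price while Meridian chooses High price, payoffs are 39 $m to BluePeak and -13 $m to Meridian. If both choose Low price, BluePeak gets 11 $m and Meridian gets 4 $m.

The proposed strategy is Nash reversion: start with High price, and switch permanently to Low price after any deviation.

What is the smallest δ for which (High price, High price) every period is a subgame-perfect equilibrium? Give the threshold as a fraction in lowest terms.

6/11

For BluePeak: deviation gain 39−27 = 12, per-period punishment loss 27−11 = 16. IC gives δ ≥ 12/28 = 3/7.
For Meridian: gain 6, loss 5 per period, so δ ≥ 6/11.
The tighter constraint is Meridian's, so cooperation needs δ ≥ 6/11.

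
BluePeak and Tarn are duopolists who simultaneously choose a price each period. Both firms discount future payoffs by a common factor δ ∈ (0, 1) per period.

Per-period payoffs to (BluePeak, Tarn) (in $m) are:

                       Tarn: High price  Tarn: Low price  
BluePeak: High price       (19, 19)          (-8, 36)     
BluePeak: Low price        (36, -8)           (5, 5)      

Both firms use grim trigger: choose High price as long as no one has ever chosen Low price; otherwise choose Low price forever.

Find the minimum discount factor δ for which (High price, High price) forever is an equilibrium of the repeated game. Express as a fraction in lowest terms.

Cooperation forever yields 19 each period: 19/(1−δ).
Deviating yields 36 once, then 5 forever: 36 + 5δ/(1−δ).
No profitable deviation requires 19/(1−δ) ≥ 36 + 5δ/(1−δ).
Multiplying by (1−δ): 19 ≥ 36(1−δ) + 5δ = 36 − 31δ.
So 31δ ≥ 17, i.e. δ ≥ 17/31.

17/31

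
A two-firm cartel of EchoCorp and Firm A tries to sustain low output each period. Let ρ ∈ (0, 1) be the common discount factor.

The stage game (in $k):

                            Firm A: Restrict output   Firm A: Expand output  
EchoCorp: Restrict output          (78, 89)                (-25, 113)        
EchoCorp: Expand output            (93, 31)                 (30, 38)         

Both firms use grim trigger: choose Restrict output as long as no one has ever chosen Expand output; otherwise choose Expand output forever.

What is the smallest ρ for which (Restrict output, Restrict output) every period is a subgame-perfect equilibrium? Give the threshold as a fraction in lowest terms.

8/25

For EchoCorp: deviation gain 93−78 = 15, per-period punishment loss 78−30 = 48. IC gives ρ ≥ 15/63 = 5/21.
For Firm A: gain 24, loss 51 per period, so ρ ≥ 24/75 = 8/25.
The tighter constraint is Firm A's, so cooperation needs ρ ≥ 8/25.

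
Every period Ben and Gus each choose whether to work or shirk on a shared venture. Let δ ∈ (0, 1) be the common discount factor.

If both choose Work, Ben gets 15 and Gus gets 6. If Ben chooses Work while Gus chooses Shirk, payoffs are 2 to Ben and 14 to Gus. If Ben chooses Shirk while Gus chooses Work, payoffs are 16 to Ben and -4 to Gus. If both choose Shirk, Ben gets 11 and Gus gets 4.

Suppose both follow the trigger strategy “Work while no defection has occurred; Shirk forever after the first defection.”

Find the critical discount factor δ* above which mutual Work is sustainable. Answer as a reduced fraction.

Ben: cooperation gives 15 each period; deviation gives 16 once then 11 forever.
  15/(1−δ) ≥ 16 + 11δ/(1−δ) ⇒ δ ≥ 1/5.
Gus: cooperation gives 6 each period; deviation gives 14 once then 4 forever.
  δ ≥ 8/10 = 4/5.
Both must hold, so the binding constraint is Gus's: δ ≥ 4/5.

4/5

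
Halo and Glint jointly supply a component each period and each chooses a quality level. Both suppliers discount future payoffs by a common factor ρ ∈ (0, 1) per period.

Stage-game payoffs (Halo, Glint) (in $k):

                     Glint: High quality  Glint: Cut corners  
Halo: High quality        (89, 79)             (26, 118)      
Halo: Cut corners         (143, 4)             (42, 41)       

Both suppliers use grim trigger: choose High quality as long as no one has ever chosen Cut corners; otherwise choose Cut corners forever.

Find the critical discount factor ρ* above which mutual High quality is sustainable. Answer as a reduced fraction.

Halo: cooperation gives 89 each period; deviation gives 143 once then 42 forever.
  89/(1−ρ) ≥ 143 + 42ρ/(1−ρ) ⇒ ρ ≥ 54/101.
Glint: cooperation gives 79 each period; deviation gives 118 once then 41 forever.
  ρ ≥ 39/77.
Both must hold, so the binding constraint is Halo's: ρ ≥ 54/101.

54/101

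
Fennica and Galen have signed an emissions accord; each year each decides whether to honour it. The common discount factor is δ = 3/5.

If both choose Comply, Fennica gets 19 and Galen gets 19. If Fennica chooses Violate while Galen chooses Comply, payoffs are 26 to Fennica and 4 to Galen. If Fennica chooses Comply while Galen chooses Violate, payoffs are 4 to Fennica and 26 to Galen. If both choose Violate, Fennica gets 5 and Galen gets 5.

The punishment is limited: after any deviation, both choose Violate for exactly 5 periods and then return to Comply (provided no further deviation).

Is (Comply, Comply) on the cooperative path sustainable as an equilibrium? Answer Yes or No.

Yes

IC: δ+…+δ^5 ≥ (26−19)/(19−5) = 1/2.
At δ = 3/5: partial sum = 1.3834 ≥ 0.5000. Cooperation sustainable.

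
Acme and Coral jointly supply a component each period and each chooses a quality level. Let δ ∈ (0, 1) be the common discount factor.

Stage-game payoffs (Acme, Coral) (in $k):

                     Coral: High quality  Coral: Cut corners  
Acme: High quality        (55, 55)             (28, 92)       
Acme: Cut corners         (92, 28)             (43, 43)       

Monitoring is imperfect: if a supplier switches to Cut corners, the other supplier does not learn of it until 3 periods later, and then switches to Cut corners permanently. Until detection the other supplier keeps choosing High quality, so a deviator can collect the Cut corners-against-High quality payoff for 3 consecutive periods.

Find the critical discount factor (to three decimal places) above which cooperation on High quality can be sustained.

The best deviation is to choose Cut corners for all 3 undetected periods, earning 92 each, then 43 forever once detected.
Deviation value: 92(1−δ^3)/(1−δ) + 43δ^3/(1−δ); cooperation value: 55/(1−δ).
IC: 55 ≥ 92(1−δ^3) + 43δ^3 = 92 − 49δ^3.
So δ^3 ≥ 37/49, giving δ ≥ (37/49)^(1/3) ≈ 0.911.

0.911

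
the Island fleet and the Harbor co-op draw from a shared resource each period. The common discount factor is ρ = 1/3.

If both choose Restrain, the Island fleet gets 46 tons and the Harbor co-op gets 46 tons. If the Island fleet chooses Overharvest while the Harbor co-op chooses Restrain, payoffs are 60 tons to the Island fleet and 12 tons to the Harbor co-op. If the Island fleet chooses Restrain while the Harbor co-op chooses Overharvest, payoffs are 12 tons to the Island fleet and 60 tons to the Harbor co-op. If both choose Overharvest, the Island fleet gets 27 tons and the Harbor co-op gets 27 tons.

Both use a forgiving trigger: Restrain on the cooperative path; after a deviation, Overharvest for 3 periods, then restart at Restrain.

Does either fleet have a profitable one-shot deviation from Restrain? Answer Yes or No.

Comparing payoff streams over the 4 periods until play realigns: cooperate → 46(1+ρ+…+ρ^3); deviate → 60 + 27(ρ+…+ρ^3).
Cooperation is sustained iff (46−27)(ρ+…+ρ^3) ≥ 60−46.
ρ+…+ρ^3 = 1/3·(1−(1/3)^3)/(1−1/3) = 0.4815, and (60−46)/(46−27) = 0.7368.
0.4815 < 0.7368, so cooperation is not sustainable.

Yes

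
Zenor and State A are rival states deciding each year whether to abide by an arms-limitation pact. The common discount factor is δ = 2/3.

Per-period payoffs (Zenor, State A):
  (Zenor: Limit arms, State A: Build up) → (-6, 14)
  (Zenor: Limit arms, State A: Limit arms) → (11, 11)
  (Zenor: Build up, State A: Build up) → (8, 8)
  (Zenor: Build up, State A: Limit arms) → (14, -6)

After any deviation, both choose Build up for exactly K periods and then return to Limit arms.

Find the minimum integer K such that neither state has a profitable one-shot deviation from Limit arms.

No profitable deviation requires (11−8)(δ+…+δ^K) ≥ 14−11, i.e. δ+…+δ^K ≥ 1 ≈ 1.0000.
With δ = 2/3, the partial sums are K=1: 0.6667, K=2: 1.1111.
K = 2 is the first length at which the sum reaches 1.0000.

2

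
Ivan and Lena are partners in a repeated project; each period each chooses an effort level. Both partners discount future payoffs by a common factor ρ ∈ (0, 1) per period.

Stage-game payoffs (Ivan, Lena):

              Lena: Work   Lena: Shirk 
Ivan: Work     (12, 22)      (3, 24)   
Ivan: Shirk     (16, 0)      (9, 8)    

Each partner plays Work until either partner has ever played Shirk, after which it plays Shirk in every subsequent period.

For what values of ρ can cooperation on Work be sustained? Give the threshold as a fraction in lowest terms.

4/7

Ivan: cooperation gives 12 each period; deviation gives 16 once then 9 forever.
  12/(1−ρ) ≥ 16 + 9ρ/(1−ρ) ⇒ ρ ≥ 4/7.
Lena: cooperation gives 22 each period; deviation gives 24 once then 8 forever.
  ρ ≥ 2/16 = 1/8.
Both must hold, so the binding constraint is Ivan's: ρ ≥ 4/7.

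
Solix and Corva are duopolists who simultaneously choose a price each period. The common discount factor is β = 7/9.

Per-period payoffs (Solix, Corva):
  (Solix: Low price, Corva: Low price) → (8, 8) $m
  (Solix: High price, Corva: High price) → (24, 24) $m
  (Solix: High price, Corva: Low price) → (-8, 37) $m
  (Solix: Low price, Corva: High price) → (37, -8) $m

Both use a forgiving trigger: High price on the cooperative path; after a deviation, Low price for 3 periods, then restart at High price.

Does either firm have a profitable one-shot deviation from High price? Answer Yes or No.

No

Comparing payoff streams over the 4 periods until play realigns: cooperate → 24(1+β+…+β^3); deviate → 37 + 8(β+…+β^3).
Cooperation is sustained iff (24−8)(β+…+β^3) ≥ 37−24.
β+…+β^3 = 7/9·(1−(7/9)^3)/(1−7/9) = 1.8532, and (37−24)/(24−8) = 0.8125.
1.8532 ≥ 0.8125, so cooperation is sustainable.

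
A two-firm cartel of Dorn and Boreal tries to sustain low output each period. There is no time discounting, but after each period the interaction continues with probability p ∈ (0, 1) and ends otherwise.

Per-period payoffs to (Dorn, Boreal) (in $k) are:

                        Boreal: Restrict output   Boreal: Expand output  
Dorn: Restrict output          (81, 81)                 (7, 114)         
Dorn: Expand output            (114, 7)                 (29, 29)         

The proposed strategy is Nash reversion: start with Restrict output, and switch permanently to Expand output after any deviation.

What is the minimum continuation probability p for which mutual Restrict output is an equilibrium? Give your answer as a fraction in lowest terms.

33/85

With no time discounting, the continuation probability p plays the role of the discount factor.
Grim-trigger IC: 81/(1−p) ≥ 114 + 29p/(1−p) ⇒ p ≥ (114−81)/(114−29) = 33/85.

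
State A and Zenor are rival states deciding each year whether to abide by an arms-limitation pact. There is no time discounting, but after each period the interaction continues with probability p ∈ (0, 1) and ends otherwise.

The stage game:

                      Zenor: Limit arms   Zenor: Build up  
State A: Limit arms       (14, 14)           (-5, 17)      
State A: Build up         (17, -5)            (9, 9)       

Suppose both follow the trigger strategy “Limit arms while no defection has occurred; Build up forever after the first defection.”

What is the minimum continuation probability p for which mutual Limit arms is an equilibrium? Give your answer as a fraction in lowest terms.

3/8

With no time discounting, the continuation probability p plays the role of the discount factor.
Grim-trigger IC: 14/(1−p) ≥ 17 + 9p/(1−p) ⇒ p ≥ (17−14)/(17−9) = 3/8.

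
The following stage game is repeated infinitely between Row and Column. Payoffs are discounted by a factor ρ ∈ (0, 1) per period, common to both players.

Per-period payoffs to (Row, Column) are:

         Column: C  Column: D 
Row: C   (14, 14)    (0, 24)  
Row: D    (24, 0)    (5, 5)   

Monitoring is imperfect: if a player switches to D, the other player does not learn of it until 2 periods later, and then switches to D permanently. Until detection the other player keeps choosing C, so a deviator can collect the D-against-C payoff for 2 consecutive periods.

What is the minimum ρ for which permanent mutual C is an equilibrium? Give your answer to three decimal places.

Deviating for the 2 undetected periods gains 24−14 = 10 per period over cooperation, then loses 14−5 = 9 per period forever once punishment starts.
Gain: 10(1 + ρ + … + ρ^1); loss: 9·ρ^2/(1−ρ).
No profitable deviation ⇔ 10(1−ρ^2) ≤ 9·ρ^2, i.e. ρ^2 ≥ 10/(10+9) = 10/19.
Hence ρ ≥ (10/19)^(1/2) ≈ 0.725.

0.725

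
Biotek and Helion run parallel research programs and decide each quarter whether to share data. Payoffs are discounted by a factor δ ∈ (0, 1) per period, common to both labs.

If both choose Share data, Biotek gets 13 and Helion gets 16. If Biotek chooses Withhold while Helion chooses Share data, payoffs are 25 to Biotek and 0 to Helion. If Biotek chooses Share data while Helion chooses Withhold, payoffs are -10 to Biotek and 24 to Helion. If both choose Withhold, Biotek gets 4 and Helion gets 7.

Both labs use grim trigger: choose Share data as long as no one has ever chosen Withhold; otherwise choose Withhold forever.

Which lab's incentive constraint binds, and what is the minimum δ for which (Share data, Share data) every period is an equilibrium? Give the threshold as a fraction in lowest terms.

Biotek's threshold: (25−13)/(25−4) = 4/7.
Helion's threshold: (24−16)/(24−7) = 8/17.
4/7 > 8/17, so Biotek binds and δ* = 4/7.

Biotek; δ ≥ 4/7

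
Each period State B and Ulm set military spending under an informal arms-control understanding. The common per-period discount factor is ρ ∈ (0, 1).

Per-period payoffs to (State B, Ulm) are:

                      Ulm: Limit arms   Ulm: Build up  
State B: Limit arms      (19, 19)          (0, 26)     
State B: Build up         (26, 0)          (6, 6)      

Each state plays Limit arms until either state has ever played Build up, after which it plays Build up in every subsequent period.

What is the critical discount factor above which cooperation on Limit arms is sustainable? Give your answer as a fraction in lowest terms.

7/20

Under grim trigger the critical discount factor is (T−C)/(T−P) with T = 26, C = 19, P = 6.
ρ* = (26−19)/(26−6) = 7/20.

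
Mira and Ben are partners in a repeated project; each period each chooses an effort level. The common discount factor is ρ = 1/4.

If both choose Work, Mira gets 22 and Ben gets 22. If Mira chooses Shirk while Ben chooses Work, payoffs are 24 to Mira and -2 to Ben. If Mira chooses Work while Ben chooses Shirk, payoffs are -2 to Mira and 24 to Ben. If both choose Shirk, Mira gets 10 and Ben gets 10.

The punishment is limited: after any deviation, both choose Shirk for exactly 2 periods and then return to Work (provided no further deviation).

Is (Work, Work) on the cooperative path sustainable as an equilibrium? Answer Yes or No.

A one-shot deviation gives 24 now, then 10 for 2 periods, then back to 22.
Gain from deviating: (24−22) today; loss: (22−10) in each of the next 2 periods.
No-deviation condition: (22−10)(ρ+…+ρ^2) ≥ 24−22, i.e. ρ+…+ρ^2 ≥ 1/6.
At ρ = 1/4: ρ+…+ρ^2 = 0.3125 ≥ 0.1667.
So cooperation is sustainable.

Yes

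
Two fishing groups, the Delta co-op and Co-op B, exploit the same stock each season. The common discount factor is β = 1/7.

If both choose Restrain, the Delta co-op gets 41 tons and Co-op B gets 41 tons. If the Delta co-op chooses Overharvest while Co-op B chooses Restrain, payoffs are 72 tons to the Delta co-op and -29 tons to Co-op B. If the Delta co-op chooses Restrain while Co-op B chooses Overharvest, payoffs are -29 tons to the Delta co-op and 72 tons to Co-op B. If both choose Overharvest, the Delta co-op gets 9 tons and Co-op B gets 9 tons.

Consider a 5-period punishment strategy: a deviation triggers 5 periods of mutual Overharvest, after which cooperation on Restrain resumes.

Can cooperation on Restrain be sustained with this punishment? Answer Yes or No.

A one-shot deviation gives 72 now, then 9 for 5 periods, then back to 41.
Gain from deviating: (72−41) today; loss: (41−9) in each of the next 5 periods.
No-deviation condition: (41−9)(β+…+β^5) ≥ 72−41, i.e. β+…+β^5 ≥ 31/32.
At β = 1/7: β+…+β^5 = 0.1667 < 0.9688.
So cooperation is not sustainable.

No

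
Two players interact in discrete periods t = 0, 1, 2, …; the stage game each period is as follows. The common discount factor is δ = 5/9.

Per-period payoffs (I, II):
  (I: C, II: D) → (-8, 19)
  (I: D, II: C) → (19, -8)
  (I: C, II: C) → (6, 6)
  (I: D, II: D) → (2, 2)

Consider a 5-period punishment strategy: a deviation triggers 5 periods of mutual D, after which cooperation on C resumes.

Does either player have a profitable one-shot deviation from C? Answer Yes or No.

IC: δ+…+δ^5 ≥ (19−6)/(6−2) = 13/4.
At δ = 5/9: partial sum = 1.1838 < 3.2500. Cooperation not sustainable.

Yes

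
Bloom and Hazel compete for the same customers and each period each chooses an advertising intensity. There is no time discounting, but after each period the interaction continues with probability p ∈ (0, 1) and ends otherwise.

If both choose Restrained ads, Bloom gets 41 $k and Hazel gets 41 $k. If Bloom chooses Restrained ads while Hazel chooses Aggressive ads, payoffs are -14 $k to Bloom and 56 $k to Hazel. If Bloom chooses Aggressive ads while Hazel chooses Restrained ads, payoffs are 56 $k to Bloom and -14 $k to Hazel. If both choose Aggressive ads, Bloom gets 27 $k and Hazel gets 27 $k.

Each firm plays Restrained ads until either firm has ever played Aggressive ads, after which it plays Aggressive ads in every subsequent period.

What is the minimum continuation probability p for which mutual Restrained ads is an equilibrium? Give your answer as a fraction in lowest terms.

15/29

Expected cooperation value is 41 + p·41 + p²·41 + … = 41/(1−p); deviation gives 56 + p·27/(1−p).
41 ≥ 56(1−p) + 27p ⇒ 29p ≥ 15 ⇒ p ≥ 15/29.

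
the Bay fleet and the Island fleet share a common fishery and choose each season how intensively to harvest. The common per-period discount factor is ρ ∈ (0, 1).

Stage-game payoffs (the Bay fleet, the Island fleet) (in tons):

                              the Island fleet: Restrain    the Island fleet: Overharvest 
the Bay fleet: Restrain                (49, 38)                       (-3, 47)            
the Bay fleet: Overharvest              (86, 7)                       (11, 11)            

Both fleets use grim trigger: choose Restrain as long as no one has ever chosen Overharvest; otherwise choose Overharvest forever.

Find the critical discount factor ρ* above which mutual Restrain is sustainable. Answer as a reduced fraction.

37/75

For the Bay fleet: deviation gain 86−49 = 37, per-period punishment loss 49−11 = 38. IC gives ρ ≥ 37/75.
For the Island fleet: gain 9, loss 27 per period, so ρ ≥ 9/36 = 1/4.
The tighter constraint is the Bay fleet's, so cooperation needs ρ ≥ 37/75.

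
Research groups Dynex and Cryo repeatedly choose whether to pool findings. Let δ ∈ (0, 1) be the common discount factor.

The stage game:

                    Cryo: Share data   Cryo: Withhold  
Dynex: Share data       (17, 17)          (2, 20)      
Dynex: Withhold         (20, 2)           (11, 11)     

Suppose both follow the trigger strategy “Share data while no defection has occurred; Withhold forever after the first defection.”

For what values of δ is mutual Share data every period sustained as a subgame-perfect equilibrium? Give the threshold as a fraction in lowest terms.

Cooperation forever yields 17 each period: 17/(1−δ).
Deviating yields 20 once, then 11 forever: 20 + 11δ/(1−δ).
No profitable deviation requires 17/(1−δ) ≥ 20 + 11δ/(1−δ).
Multiplying by (1−δ): 17 ≥ 20(1−δ) + 11δ = 20 − 9δ.
So 9δ ≥ 3, i.e. δ ≥ 3/9 = 1/3.

1/3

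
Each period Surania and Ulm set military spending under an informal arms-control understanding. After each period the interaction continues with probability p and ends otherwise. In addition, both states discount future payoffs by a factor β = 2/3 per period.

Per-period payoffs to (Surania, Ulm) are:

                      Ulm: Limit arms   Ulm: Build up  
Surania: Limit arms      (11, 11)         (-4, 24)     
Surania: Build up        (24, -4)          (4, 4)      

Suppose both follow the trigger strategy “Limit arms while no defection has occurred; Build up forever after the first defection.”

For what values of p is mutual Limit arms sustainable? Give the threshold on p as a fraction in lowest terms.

39/40

Expected continuation weight on next period's payoff is β·p = 2/3·p, which plays the role of the discount factor.
Cooperation requires 2/3·p ≥ (24−11)/(24−4) = 13/20, hence p ≥ 39/40.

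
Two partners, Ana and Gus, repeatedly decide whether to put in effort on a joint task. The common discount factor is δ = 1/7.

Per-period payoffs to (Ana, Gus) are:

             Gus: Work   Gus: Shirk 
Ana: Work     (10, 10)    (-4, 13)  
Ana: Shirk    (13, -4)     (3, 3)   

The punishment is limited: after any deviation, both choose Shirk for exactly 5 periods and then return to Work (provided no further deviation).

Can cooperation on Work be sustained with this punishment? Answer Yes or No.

Comparing payoff streams over the 6 periods until play realigns: cooperate → 10(1+δ+…+δ^5); deviate → 13 + 3(δ+…+δ^5).
Cooperation is sustained iff (10−3)(δ+…+δ^5) ≥ 13−10.
δ+…+δ^5 = 1/7·(1−(1/7)^5)/(1−1/7) = 0.1667, and (13−10)/(10−3) = 0.4286.
0.1667 < 0.4286, so cooperation is not sustainable.

No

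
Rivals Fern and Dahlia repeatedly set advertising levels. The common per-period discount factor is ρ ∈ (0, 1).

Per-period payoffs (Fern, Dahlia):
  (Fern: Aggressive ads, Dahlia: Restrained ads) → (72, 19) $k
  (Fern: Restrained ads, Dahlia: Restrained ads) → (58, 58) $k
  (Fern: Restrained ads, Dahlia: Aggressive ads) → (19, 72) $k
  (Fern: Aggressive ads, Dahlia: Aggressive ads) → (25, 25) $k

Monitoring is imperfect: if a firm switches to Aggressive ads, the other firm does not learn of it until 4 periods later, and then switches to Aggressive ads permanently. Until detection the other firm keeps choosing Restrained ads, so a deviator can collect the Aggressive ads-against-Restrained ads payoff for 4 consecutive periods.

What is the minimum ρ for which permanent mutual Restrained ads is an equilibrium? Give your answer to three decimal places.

Deviating for the 4 undetected periods gains 72−58 = 14 per period over cooperation, then loses 58−25 = 33 per period forever once punishment starts.
Gain: 14(1 + ρ + … + ρ^3); loss: 33·ρ^4/(1−ρ).
No profitable deviation ⇔ 14(1−ρ^4) ≤ 33·ρ^4, i.e. ρ^4 ≥ 14/(14+33) = 14/47.
Hence ρ ≥ (14/47)^(1/4) ≈ 0.739.

0.739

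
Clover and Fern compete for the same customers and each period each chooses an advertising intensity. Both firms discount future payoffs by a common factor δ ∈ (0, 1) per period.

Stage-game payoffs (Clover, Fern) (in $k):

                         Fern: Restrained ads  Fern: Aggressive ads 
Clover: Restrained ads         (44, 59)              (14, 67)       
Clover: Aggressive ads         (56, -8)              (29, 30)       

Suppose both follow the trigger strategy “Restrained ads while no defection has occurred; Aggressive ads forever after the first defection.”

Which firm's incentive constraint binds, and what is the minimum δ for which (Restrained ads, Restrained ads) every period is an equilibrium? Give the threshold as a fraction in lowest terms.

Clover; δ ≥ 4/9

Clover: cooperation gives 44 each period; deviation gives 56 once then 29 forever.
  44/(1−δ) ≥ 56 + 29δ/(1−δ) ⇒ δ ≥ 12/27 = 4/9.
Fern: cooperation gives 59 each period; deviation gives 67 once then 30 forever.
  δ ≥ 8/37.
Both must hold, so the binding constraint is Clover's: δ ≥ 4/9.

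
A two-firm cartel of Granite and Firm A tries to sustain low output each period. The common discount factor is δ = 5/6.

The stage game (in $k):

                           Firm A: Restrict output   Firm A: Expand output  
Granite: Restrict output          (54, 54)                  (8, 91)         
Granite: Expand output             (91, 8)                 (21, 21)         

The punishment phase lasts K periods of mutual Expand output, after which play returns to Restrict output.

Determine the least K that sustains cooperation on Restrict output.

Need Σ_{k=1}^{K} δ^k ≥ (91−54)/(54−21) = 1.1212 at δ = 5/6.
At K = 1 the sum is 0.8333 < 1.1212; at K = 2 it is 1.5278 ≥ 1.1212.
So the minimum punishment length is K = 2.

2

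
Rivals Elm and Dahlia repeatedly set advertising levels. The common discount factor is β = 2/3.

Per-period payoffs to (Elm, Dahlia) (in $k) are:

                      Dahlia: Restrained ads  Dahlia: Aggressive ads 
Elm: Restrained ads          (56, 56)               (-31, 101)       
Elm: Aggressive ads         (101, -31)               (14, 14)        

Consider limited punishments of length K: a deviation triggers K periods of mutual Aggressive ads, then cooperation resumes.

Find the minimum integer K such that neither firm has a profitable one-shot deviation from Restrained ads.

2

No profitable deviation requires (56−14)(β+…+β^K) ≥ 101−56, i.e. β+…+β^K ≥ 15/14 ≈ 1.0714.
With β = 2/3, the partial sums are K=1: 0.6667, K=2: 1.1111.
K = 2 is the first length at which the sum reaches 1.0714.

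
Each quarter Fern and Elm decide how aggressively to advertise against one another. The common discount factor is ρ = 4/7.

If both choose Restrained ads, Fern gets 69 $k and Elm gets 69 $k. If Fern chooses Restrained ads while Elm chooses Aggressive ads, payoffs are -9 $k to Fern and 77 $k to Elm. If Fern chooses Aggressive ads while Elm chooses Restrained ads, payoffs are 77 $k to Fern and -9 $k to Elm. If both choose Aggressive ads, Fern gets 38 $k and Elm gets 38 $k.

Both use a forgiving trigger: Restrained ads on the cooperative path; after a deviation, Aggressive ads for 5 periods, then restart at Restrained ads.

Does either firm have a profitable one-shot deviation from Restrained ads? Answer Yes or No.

Comparing payoff streams over the 6 periods until play realigns: cooperate → 69(1+ρ+…+ρ^5); deviate → 77 + 38(ρ+…+ρ^5).
Cooperation is sustained iff (69−38)(ρ+…+ρ^5) ≥ 77−69.
ρ+…+ρ^5 = 4/7·(1−(4/7)^5)/(1−4/7) = 1.2521, and (77−69)/(69−38) = 0.2581.
1.2521 ≥ 0.2581, so cooperation is sustainable.

No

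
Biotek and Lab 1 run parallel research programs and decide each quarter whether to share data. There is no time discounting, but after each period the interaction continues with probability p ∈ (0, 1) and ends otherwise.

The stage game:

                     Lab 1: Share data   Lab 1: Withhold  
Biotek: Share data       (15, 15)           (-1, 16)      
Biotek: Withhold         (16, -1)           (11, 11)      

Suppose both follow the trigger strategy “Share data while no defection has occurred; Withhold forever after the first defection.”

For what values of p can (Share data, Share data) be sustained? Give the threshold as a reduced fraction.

1/5

Expected cooperation value is 15 + p·15 + p²·15 + … = 15/(1−p); deviation gives 16 + p·11/(1−p).
15 ≥ 16(1−p) + 11p ⇒ 5p ≥ 1 ⇒ p ≥ 1/5.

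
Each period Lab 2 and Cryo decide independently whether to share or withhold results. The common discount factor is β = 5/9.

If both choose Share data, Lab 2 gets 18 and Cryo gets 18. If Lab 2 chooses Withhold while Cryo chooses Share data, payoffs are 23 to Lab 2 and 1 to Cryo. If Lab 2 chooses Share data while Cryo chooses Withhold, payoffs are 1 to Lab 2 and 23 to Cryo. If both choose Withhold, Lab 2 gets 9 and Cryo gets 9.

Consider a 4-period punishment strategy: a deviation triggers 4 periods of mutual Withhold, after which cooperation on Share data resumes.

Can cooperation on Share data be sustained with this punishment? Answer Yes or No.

IC: β+…+β^4 ≥ (23−18)/(18−9) = 5/9.
At β = 5/9: partial sum = 1.1309 ≥ 0.5556. Cooperation sustainable.

Yes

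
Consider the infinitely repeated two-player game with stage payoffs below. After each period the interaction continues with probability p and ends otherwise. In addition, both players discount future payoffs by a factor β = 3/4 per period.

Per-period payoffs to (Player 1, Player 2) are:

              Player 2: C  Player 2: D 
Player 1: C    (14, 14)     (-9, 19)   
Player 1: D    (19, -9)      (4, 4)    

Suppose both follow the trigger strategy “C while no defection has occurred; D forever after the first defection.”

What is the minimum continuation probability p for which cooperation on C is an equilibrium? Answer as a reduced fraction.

With continuation probability p and discount β, the effective per-period discount factor is βp.
Grim-trigger IC: βp ≥ (19−14)/(19−4) = 1/3.
So p ≥ (1/3)/(3/4) = 4/9.

4/9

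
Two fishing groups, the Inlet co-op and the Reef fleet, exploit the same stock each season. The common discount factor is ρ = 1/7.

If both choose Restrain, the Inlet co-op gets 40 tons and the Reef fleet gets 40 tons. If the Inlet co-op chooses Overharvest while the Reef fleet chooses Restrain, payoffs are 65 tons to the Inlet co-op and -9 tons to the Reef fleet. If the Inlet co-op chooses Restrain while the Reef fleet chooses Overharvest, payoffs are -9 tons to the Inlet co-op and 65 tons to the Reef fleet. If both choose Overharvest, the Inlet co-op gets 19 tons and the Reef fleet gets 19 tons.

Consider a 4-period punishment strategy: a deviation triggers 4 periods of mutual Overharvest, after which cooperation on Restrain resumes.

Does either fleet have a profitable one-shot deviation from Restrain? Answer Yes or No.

Yes

A one-shot deviation gives 65 now, then 19 for 4 periods, then back to 40.
Gain from deviating: (65−40) today; loss: (40−19) in each of the next 4 periods.
No-deviation condition: (40−19)(ρ+…+ρ^4) ≥ 65−40, i.e. ρ+…+ρ^4 ≥ 25/21.
At ρ = 1/7: ρ+…+ρ^4 = 0.1666 < 1.1905.
So cooperation is not sustainable.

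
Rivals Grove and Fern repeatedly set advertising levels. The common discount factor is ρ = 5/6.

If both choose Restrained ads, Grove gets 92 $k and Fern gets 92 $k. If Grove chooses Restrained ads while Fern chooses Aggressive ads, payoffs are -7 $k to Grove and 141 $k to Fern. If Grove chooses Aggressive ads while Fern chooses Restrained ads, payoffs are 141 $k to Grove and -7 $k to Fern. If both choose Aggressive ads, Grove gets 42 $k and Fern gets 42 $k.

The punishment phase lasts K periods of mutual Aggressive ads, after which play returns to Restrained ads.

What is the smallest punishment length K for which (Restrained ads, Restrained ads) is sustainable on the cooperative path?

2

Need Σ_{k=1}^{K} ρ^k ≥ (141−92)/(92−42) = 0.9800 at ρ = 5/6.
At K = 1 the sum is 0.8333 < 0.9800; at K = 2 it is 1.5278 ≥ 0.9800.
So the minimum punishment length is K = 2.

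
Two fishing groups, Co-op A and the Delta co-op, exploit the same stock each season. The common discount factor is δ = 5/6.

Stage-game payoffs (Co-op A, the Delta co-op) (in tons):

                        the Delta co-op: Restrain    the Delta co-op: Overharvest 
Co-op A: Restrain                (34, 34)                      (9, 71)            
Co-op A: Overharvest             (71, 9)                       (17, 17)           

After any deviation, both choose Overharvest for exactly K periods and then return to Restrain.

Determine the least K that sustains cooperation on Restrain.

4

No profitable deviation requires (34−17)(δ+…+δ^K) ≥ 71−34, i.e. δ+…+δ^K ≥ 37/17 ≈ 2.1765.
With δ = 5/6, the partial sums are K=1: 0.8333, K=2: 1.5278, K=3: 2.1065, K=4: 2.5887.
K = 4 is the first length at which the sum reaches 2.1765.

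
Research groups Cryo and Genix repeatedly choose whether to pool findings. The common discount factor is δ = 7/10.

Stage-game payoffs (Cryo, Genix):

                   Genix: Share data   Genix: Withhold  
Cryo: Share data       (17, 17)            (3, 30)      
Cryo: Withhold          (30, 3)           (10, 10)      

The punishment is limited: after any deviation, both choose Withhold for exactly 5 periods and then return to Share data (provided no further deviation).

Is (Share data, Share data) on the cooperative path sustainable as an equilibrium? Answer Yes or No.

Yes

IC: δ+…+δ^5 ≥ (30−17)/(17−10) = 13/7.
At δ = 7/10: partial sum = 1.9412 ≥ 1.8571. Cooperation sustainable.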